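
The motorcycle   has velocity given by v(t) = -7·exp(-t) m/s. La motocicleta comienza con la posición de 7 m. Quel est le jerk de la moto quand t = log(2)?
Nous devons dériver notre équation de la vitesse v(t) = -7·exp(-t) 2 fois. En prenant d/dt de v(t), nous trouvons a(t) = 7·exp(-t). La dérivée de l'accélération donne le jerk: j(t) = -7·exp(-t). De l'équation du jerk j(t) = -7·exp(-t), nous substituons t = log(2) pour obtenir j = -7/2.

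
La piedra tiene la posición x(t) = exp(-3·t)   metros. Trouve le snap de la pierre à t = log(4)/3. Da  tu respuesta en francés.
Pour résoudre ceci, nous devons prendre 4 dérivées de notre équation de la position x(t) = exp(-3·t). La dérivée de la position donne la vitesse: v(t) = -3·exp(-3·t). En prenant d/dt de v(t), nous trouvons a(t) = 9·exp(-3·t). La dérivée de l'accélération donne le jerk: j(t) = -27·exp(-3·t). En dérivant le jerk, nous obtenons le snap: s(t) = 81·exp(-3·t). Nous avons le snap s(t) = 81·exp(-3·t). En substituant t = log(4)/3: s(log(4)/3) = 81/4.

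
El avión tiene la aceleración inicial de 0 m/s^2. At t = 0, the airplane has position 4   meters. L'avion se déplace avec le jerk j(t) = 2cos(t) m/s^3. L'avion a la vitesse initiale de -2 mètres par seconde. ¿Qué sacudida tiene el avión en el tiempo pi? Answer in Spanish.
De la ecuación de la sacudida j(t) = 2·cos(t), sustituimos t = pi para obtener j = -2.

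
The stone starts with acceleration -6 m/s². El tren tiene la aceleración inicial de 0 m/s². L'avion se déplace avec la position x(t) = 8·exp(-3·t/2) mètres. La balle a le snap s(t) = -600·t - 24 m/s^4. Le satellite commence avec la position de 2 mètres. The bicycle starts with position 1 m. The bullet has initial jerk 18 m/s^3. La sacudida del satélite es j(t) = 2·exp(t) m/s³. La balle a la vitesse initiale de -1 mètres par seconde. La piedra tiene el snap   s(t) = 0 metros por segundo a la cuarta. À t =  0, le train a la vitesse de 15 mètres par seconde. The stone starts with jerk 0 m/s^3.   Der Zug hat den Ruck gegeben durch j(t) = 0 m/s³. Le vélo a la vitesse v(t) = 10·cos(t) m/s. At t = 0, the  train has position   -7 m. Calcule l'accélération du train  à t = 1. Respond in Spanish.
Para resolver esto, necesitamos tomar 1 integral de nuestra ecuación de la sacudida j(t) = 0. La antiderivada de la sacudida es la aceleración. Usando a(0) = 0, obtenemos a(t) = 0. Tenemos la aceleración a(t) = 0. Sustituyendo t = 1: a(1) = 0.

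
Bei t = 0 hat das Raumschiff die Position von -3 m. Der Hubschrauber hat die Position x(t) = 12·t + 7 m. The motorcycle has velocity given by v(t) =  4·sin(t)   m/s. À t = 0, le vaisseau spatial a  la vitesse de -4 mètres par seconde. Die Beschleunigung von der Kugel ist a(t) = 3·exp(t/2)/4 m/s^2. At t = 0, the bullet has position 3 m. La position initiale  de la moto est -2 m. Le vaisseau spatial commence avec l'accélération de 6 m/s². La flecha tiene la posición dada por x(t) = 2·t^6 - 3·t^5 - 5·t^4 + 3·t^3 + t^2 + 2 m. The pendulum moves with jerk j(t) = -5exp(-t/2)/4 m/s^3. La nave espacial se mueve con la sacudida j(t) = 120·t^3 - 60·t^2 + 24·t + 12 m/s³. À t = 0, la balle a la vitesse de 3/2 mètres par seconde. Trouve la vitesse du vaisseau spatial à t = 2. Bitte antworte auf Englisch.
To solve this, we need to take 2 antiderivatives of our jerk equation j(t) = 120·t^3 - 60·t^2 + 24·t + 12. Integrating jerk and using the initial condition a(0) = 6, we get a(t) = 30·t^4 - 20·t^3 + 12·t^2 + 12·t + 6. Integrating acceleration and using the initial condition v(0) = -4, we get v(t) = 6·t^5 - 5·t^4 + 4·t^3 + 6·t^2 + 6·t - 4. We have velocity v(t) = 6·t^5 - 5·t^4 + 4·t^3 + 6·t^2 + 6·t - 4. Substituting t = 2: v(2) = 176.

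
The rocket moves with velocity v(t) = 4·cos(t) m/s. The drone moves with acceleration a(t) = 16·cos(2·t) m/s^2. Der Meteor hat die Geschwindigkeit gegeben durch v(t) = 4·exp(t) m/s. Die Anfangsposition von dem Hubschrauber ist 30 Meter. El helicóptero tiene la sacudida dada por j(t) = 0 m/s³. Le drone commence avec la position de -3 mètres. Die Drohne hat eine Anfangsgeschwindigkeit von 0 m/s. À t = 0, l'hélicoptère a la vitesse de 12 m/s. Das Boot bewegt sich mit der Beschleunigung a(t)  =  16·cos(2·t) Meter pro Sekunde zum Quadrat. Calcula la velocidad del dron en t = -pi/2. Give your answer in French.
Pour résoudre ceci, nous devons prendre 1 intégrale de notre équation de l'accélération a(t) = 16·cos(2·t). En intégrant l'accélération et en utilisant la condition initiale v(0) = 0, nous obtenons v(t) = 8·sin(2·t). Nous avons la vitesse v(t) = 8·sin(2·t). En substituant t = -pi/2: v(-pi/2) = 0.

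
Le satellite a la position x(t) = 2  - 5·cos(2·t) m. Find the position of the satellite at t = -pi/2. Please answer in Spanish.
Tenemos la posición x(t) = 2 - 5·cos(2·t). Sustituyendo t = -pi/2: x(-pi/2) = 7.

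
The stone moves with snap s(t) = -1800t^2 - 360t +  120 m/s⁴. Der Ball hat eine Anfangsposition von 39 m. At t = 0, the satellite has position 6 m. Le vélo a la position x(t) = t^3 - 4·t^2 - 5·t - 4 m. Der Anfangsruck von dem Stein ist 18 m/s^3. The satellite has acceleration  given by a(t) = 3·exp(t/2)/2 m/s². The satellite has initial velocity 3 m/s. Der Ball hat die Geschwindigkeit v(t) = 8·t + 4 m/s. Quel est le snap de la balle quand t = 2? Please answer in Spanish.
Para resolver esto, necesitamos tomar 3 derivadas de nuestra ecuación de la velocidad v(t) = 8·t + 4. Tomando d/dt de v(t), encontramos a(t) = 8. Derivando la aceleración, obtenemos la sacudida: j(t) = 0. Tomando d/dt de j(t), encontramos s(t) = 0. Usando s(t) = 0 y sustituyendo t = 2, encontramos s = 0.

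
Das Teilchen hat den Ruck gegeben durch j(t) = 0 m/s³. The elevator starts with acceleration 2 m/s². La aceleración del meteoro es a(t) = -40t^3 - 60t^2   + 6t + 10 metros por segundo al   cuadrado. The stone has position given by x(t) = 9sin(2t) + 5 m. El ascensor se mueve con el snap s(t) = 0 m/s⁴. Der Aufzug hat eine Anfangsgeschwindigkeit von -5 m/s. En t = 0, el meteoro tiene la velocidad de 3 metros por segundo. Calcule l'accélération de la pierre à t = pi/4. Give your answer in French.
Pour résoudre ceci, nous devons prendre 2 dérivées de notre équation de la position x(t) = 9·sin(2·t) + 5. En prenant d/dt de x(t), nous trouvons v(t) = 18·cos(2·t). En prenant d/dt de v(t), nous trouvons a(t) = -36·sin(2·t). En utilisant a(t) = -36·sin(2·t) et en substituant t = pi/4, nous trouvons a = -36.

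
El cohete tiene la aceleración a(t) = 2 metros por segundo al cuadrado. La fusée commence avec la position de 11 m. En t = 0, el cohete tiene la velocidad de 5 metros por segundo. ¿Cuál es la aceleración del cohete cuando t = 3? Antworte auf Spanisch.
Usando a(t) = 2 y sustituyendo t = 3, encontramos a = 2.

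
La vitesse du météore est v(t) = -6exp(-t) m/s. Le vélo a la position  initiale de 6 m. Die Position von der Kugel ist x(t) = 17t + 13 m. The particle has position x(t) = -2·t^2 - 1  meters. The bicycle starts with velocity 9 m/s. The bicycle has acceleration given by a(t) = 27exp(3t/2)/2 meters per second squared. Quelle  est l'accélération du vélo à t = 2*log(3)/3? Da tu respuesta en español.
Usando a(t) = 27·exp(3·t/2)/2 y sustituyendo t = 2*log(3)/3, encontramos a = 81/2.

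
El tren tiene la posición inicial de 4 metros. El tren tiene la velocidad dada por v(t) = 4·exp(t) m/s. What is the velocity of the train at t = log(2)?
From the given velocity equation v(t) = 4·exp(t), we substitute t = log(2) to get v = 8.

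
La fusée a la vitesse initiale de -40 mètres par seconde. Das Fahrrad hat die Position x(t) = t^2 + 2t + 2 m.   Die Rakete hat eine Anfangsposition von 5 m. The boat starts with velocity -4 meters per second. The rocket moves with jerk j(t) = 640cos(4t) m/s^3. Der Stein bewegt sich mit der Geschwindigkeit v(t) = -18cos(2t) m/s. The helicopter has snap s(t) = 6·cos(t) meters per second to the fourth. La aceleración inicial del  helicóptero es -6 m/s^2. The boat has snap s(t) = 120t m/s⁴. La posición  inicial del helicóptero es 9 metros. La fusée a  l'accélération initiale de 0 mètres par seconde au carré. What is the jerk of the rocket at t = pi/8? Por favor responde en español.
Tenemos la sacudida j(t) = 640·cos(4·t). Sustituyendo t = pi/8: j(pi/8) = 0.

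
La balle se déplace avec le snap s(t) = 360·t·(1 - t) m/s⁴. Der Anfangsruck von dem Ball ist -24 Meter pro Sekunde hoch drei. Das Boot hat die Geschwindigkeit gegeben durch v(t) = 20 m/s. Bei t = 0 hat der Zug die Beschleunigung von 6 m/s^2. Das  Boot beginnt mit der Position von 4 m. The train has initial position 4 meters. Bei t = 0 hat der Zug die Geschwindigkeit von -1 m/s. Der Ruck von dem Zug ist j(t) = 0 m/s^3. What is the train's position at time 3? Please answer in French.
Nous devons intégrer notre équation du jerk j(t) = 0 3 fois. En prenant ∫j(t)dt et en appliquant a(0) = 6, nous trouvons a(t) = 6. En prenant ∫a(t)dt et en appliquant v(0) = -1, nous trouvons v(t) = 6·t - 1. L'intégrale de la vitesse est la position. En utilisant x(0) = 4, nous obtenons x(t) = 3·t^2 - t + 4. En utilisant x(t) = 3·t^2 - t + 4 et en substituant t = 3, nous trouvons x = 28.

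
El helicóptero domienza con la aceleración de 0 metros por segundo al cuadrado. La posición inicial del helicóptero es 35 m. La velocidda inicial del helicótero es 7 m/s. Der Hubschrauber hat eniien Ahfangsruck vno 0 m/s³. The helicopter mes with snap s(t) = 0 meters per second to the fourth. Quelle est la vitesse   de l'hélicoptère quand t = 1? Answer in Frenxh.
En partant du snap s(t) = 0, nous prenons 3 intégrales. En prenant ∫s(t)dt et en appliquant j(0) = 0, nous trouvons j(t) = 0. La primitive du jerk, avec a(0) = 0, donne l'accélération: a(t) = 0. En prenant ∫a(t)dt et en appliquant v(0) = 7, nous trouvons v(t) = 7. Nous avons la vitesse v(t) = 7. En substituant t = 1: v(1) = 7.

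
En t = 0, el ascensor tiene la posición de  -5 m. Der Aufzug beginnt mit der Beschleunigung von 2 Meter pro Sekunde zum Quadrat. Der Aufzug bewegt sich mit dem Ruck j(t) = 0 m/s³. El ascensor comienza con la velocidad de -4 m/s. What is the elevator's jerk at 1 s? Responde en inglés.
Using j(t) = 0 and substituting t = 1, we find j = 0.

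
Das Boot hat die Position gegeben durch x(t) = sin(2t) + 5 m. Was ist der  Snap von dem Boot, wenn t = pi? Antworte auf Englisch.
Starting from position x(t) = sin(2·t) + 5, we take 4 derivatives. Taking d/dt of x(t), we find v(t) = 2·cos(2·t). Taking d/dt of v(t), we find a(t) = -4·sin(2·t). Taking d/dt of a(t), we find j(t) = -8·cos(2·t). The derivative of jerk gives snap: s(t) = 16·sin(2·t). Using s(t) = 16·sin(2·t) and substituting t = pi, we find s = 0.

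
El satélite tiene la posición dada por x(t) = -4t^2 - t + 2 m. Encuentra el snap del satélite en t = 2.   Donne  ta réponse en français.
En partant de la position x(t) = -4·t^2 - t + 2, nous prenons 4 dérivées. La dérivée de la position donne la vitesse: v(t) = -8·t - 1. En prenant d/dt de v(t), nous trouvons a(t) = -8. En dérivant l'accélération, nous obtenons le jerk: j(t) = 0. La dérivée du jerk donne le snap: s(t) = 0. En utilisant s(t) = 0 et en substituant t = 2, nous trouvons s = 0.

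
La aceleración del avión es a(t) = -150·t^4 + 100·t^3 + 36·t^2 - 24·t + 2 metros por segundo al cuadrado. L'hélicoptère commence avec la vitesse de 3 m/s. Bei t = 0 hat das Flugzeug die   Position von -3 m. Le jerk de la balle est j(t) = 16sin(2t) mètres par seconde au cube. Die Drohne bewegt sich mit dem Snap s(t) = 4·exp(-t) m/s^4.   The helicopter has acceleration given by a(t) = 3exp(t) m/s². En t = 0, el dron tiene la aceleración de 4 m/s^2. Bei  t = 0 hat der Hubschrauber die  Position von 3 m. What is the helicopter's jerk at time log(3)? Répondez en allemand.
Wir müssen unsere Gleichung für die Beschleunigung a(t) = 3·exp(t) 1-mal ableiten. Mit d/dt von a(t) finden wir j(t) = 3·exp(t). Mit j(t) = 3·exp(t) und Einsetzen von t = log(3), finden wir j = 9.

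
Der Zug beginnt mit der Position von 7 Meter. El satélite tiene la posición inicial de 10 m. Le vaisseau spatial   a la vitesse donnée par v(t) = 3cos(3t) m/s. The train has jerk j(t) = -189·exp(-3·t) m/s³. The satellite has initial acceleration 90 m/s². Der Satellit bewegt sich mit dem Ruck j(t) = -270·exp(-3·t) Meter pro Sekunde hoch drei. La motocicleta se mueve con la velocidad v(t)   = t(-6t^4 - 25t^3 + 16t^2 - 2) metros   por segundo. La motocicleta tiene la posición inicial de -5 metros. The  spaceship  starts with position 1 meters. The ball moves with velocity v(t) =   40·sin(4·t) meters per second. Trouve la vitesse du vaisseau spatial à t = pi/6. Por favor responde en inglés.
From the given velocity equation v(t) = 3·cos(3·t), we substitute t = pi/6 to get v = 0.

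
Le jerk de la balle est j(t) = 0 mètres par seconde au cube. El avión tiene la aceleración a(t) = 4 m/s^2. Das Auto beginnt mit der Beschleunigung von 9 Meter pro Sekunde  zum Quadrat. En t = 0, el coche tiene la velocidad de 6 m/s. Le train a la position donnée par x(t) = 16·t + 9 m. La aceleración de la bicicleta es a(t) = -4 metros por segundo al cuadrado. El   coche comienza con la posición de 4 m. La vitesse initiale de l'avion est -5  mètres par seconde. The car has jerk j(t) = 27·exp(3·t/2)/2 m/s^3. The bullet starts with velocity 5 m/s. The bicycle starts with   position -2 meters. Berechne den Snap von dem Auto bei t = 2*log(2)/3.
Wir müssen unsere Gleichung für den Ruck j(t) = 27·exp(3·t/2)/2 1-mal ableiten. Die Ableitung von dem Ruck ergibt den Snap: s(t) = 81·exp(3·t/2)/4. Mit s(t) = 81·exp(3·t/2)/4 und Einsetzen von t = 2*log(2)/3, finden wir s = 81/2.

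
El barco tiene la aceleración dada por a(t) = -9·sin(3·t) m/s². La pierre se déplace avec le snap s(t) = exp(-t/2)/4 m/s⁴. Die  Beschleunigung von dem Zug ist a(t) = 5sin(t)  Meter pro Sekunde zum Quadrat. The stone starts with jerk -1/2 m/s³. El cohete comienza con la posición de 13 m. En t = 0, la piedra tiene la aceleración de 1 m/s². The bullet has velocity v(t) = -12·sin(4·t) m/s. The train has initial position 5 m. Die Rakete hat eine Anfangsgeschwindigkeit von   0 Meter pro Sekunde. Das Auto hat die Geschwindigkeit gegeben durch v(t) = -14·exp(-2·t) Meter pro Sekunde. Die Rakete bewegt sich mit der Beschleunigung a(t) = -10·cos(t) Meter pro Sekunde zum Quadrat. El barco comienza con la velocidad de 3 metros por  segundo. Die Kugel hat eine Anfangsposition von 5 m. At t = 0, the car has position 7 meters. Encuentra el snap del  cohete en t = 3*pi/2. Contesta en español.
Debemos derivar nuestra ecuación de la aceleración a(t) = -10·cos(t) 2 veces. La derivada de la aceleración da la sacudida: j(t) = 10·sin(t). Tomando d/dt de j(t), encontramos s(t) = 10·cos(t). Usando s(t) = 10·cos(t) y sustituyendo t = 3*pi/2, encontramos s = 0.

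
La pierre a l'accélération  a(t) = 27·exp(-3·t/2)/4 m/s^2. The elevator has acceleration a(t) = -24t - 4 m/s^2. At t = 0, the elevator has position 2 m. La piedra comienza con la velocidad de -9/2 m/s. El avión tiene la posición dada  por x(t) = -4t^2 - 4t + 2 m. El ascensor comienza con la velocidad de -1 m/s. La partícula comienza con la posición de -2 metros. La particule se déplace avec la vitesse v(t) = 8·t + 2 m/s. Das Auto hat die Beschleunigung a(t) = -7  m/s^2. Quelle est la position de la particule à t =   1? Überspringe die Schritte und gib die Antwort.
La réponse est 4.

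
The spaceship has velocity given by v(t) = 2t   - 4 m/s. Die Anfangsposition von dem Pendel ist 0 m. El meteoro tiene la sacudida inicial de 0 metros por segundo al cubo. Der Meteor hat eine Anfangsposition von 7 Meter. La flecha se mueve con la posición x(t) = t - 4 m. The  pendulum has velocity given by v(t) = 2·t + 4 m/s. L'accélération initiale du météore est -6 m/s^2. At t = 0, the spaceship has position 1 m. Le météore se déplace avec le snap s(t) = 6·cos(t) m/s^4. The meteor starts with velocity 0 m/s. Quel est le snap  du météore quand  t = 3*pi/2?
En utilisant s(t) = 6·cos(t) et en substituant t = 3*pi/2, nous trouvons s = 0.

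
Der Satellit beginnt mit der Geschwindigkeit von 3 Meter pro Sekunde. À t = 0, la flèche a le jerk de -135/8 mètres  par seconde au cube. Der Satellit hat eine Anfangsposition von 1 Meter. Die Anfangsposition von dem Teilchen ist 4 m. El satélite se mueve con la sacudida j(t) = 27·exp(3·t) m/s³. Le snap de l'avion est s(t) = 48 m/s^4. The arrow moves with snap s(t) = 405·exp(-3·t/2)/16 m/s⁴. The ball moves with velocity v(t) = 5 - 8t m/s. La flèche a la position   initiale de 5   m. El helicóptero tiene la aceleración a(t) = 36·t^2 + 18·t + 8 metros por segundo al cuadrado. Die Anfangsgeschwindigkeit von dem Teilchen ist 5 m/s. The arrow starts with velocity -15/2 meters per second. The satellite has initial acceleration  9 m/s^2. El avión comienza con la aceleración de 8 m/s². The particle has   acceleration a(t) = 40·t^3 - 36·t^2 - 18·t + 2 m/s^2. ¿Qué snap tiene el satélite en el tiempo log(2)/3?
Debemos derivar nuestra ecuación de la sacudida j(t) = 27·exp(3·t) 1 vez. La derivada de la sacudida da el snap: s(t) = 81·exp(3·t). Tenemos el snap s(t) = 81·exp(3·t). Sustituyendo t = log(2)/3: s(log(2)/3) = 162.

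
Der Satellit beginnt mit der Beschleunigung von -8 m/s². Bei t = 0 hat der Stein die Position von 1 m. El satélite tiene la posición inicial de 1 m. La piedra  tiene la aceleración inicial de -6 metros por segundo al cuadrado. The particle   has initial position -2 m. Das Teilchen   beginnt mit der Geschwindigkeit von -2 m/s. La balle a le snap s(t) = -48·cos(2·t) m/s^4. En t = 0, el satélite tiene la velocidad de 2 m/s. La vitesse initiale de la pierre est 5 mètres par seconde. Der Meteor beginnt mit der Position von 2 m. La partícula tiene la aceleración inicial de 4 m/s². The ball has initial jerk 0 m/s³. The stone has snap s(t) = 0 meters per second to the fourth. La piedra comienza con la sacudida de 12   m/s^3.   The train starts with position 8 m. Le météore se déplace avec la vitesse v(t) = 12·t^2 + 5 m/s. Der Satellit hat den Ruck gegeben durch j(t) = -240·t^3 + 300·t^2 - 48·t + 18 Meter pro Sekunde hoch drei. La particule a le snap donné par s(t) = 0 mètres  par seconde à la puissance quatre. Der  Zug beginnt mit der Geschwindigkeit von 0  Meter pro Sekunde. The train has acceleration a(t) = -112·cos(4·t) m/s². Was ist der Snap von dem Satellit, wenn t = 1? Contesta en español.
Para resolver esto, necesitamos tomar 1 derivada de nuestra ecuación de la sacudida j(t) = -240·t^3 + 300·t^2 - 48·t + 18. Derivando la sacudida, obtenemos el snap: s(t) = -720·t^2 + 600·t - 48. Tenemos el snap s(t) = -720·t^2 + 600·t - 48. Sustituyendo t = 1: s(1) = -168.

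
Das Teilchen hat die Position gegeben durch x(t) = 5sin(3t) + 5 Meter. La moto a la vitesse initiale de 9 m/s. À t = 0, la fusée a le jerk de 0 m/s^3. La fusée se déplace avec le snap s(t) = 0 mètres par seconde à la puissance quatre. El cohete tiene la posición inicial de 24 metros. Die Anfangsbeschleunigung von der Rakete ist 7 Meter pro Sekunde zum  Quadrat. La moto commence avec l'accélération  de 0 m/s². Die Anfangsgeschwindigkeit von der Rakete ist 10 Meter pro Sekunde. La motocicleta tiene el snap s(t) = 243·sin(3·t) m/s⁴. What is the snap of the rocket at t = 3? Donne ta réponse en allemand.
Wir haben den Snap s(t) = 0. Durch Einsetzen von t = 3: s(3) = 0.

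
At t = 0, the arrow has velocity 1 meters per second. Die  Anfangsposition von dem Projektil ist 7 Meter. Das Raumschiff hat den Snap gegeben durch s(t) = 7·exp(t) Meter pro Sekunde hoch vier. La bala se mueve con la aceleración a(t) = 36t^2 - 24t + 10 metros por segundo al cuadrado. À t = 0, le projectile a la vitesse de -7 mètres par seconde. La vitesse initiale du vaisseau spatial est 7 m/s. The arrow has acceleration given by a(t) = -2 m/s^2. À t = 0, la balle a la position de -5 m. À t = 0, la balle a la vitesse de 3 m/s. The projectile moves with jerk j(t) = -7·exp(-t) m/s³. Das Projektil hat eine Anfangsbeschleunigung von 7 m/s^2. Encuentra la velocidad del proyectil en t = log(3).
Para resolver esto, necesitamos tomar 2 antiderivadas de nuestra ecuación de la sacudida j(t) = -7·exp(-t). La antiderivada de la sacudida, con a(0) = 7, da la aceleración: a(t) = 7·exp(-t). La integral de la aceleración es la velocidad. Usando v(0) = -7, obtenemos v(t) = -7·exp(-t). Usando v(t) = -7·exp(-t) y sustituyendo t = log(3), encontramos v = -7/3.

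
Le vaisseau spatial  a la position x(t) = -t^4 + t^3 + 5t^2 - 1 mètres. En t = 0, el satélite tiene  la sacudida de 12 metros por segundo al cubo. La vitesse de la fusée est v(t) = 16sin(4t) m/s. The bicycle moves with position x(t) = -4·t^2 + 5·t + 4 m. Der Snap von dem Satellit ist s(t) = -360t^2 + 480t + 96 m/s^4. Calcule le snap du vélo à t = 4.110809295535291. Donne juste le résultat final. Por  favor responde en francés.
s(4.110809295535291) = 0.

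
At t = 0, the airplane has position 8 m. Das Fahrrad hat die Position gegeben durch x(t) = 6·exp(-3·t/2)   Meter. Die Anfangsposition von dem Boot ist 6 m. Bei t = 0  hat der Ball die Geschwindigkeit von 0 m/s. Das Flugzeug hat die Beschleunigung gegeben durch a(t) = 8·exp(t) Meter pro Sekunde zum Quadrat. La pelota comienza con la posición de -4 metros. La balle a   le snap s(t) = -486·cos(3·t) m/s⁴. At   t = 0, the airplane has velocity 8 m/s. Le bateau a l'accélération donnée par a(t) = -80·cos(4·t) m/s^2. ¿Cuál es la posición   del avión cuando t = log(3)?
Necesitamos integrar nuestra ecuación de la aceleración a(t) = 8·exp(t) 2 veces. La integral de la aceleración es la velocidad. Usando v(0) = 8, obtenemos v(t) = 8·exp(t). La antiderivada de la velocidad, con x(0) = 8, da la posición: x(t) = 8·exp(t). Usando x(t) = 8·exp(t) y sustituyendo t = log(3), encontramos x = 24.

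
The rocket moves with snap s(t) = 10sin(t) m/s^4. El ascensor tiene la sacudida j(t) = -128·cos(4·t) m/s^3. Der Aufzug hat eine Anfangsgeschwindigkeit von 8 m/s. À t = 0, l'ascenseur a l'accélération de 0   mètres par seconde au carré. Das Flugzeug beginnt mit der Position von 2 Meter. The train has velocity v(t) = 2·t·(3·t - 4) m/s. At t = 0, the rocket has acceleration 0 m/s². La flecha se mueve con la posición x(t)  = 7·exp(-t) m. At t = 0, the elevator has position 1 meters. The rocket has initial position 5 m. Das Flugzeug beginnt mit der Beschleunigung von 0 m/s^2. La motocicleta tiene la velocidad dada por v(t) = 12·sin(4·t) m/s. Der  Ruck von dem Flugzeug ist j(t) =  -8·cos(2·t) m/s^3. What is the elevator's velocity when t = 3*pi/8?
To solve this, we need to take 2 antiderivatives of our jerk equation j(t) = -128·cos(4·t). Finding the integral of j(t) and using a(0) = 0: a(t) = -32·sin(4·t). Integrating acceleration and using the initial condition v(0) = 8, we get v(t) = 8·cos(4·t). We have velocity v(t) = 8·cos(4·t). Substituting t = 3*pi/8: v(3*pi/8) = 0.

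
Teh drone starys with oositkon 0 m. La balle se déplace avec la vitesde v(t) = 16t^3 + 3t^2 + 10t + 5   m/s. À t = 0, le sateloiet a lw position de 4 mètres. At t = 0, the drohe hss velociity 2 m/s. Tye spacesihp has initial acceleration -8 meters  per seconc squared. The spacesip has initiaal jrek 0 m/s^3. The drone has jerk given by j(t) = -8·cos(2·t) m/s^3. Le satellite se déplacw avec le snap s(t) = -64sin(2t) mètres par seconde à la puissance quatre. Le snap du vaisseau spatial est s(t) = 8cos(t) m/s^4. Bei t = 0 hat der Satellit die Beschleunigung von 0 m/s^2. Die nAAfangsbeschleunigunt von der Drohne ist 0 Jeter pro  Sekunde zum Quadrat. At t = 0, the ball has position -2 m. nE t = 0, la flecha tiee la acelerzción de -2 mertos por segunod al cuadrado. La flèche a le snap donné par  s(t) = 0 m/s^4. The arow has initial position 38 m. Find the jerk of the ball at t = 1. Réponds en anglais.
We must differentiate our velocity equation v(t) = 16·t^3 + 3·t^2 + 10·t + 5 2 times. Taking d/dt of v(t), we find a(t) = 48·t^2 + 6·t + 10. Taking d/dt of a(t), we find j(t) = 96·t + 6. Using j(t) = 96·t + 6 and substituting t = 1, we find j = 102.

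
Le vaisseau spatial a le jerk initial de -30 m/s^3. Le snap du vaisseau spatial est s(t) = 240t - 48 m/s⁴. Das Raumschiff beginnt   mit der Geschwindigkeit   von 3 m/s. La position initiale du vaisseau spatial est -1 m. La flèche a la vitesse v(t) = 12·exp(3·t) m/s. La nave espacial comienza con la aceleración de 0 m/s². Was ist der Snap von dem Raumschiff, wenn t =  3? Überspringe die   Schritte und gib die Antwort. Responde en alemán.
Die Antwort ist 672.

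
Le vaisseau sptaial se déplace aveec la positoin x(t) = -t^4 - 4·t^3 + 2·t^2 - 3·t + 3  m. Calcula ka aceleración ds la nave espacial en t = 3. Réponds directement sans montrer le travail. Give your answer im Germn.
Die Beschleunigung bei t = 3 ist a = -176.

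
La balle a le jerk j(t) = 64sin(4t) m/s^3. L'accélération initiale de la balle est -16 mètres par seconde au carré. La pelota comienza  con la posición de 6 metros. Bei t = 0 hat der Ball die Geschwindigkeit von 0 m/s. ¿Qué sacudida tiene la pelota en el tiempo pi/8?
Usando j(t) = 64·sin(4·t) y sustituyendo t = pi/8, encontramos j = 64.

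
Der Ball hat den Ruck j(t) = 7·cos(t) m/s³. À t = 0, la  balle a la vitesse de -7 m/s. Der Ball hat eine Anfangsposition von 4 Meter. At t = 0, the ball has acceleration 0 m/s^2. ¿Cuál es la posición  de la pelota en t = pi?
Para resolver esto, necesitamos tomar 3 integrales de nuestra ecuación de la sacudida j(t) = 7·cos(t). La antiderivada de la sacudida es la aceleración. Usando a(0) = 0, obtenemos a(t) = 7·sin(t). La integral de la aceleración, con v(0) = -7, da la velocidad: v(t) = -7·cos(t). La antiderivada de la velocidad, con x(0) = 4, da la posición: x(t) = 4 - 7·sin(t). De la ecuación de la posición x(t) = 4 - 7·sin(t), sustituimos t = pi para obtener x = 4.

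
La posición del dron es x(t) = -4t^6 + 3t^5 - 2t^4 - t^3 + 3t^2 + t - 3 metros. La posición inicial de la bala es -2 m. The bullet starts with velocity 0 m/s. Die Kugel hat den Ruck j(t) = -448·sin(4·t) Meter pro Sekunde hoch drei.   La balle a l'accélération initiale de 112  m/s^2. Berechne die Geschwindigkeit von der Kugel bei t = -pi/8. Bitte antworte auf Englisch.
We must find the integral of our jerk equation j(t) = -448·sin(4·t) 2 times. Finding the integral of j(t) and using a(0) = 112: a(t) = 112·cos(4·t). Finding the integral of a(t) and using v(0) = 0: v(t) = 28·sin(4·t). From the given velocity equation v(t) = 28·sin(4·t), we substitute t = -pi/8 to get v = -28.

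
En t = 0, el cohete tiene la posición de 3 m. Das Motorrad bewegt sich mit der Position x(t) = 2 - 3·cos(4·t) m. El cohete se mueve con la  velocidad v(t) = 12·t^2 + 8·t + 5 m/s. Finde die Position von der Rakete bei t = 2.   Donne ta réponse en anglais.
We need to integrate our velocity equation v(t) = 12·t^2 + 8·t + 5 1 time. The integral of velocity, with x(0) = 3, gives position: x(t) = 4·t^3 + 4·t^2 + 5·t + 3. From the given position equation x(t) = 4·t^3 + 4·t^2 + 5·t + 3, we substitute t = 2 to get x = 61.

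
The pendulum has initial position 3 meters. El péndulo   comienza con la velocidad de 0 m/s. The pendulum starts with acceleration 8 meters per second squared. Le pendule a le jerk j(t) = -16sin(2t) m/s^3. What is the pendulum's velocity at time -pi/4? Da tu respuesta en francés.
Nous devons intégrer notre équation du jerk j(t) = -16·sin(2·t) 2 fois. En intégrant le jerk et en utilisant la condition initiale a(0) = 8, nous obtenons a(t) = 8·cos(2·t). L'intégrale de l'accélération, avec v(0) = 0, donne la vitesse: v(t) = 4·sin(2·t). En utilisant v(t) = 4·sin(2·t) et en substituant t = -pi/4, nous trouvons v = -4.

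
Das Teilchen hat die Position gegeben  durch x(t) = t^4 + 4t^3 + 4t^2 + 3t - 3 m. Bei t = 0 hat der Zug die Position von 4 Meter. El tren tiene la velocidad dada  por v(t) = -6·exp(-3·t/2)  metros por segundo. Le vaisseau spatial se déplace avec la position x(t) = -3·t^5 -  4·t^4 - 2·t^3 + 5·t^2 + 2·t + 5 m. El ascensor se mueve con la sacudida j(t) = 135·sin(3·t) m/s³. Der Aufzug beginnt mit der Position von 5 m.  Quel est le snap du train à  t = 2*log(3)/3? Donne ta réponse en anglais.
To solve this, we need to take 3 derivatives of our velocity equation v(t) = -6·exp(-3·t/2). Taking d/dt of v(t), we find a(t) = 9·exp(-3·t/2). Differentiating acceleration, we get jerk: j(t) = -27·exp(-3·t/2)/2. Differentiating jerk, we get snap: s(t) = 81·exp(-3·t/2)/4. From the given snap equation s(t) = 81·exp(-3·t/2)/4, we substitute t = 2*log(3)/3 to get s = 27/4.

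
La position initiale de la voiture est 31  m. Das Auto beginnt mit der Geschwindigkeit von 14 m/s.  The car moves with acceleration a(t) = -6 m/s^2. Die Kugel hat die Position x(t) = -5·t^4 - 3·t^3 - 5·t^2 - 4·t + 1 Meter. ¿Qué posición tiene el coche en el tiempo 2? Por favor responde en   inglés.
To solve this, we need to take 2 antiderivatives of our acceleration equation a(t) = -6. Taking ∫a(t)dt and applying v(0) = 14, we find v(t) = 14 - 6·t. Integrating velocity and using the initial condition x(0) = 31, we get x(t) = -3·t^2 + 14·t + 31. From the given position equation x(t) = -3·t^2 + 14·t + 31, we substitute t = 2 to get x = 47.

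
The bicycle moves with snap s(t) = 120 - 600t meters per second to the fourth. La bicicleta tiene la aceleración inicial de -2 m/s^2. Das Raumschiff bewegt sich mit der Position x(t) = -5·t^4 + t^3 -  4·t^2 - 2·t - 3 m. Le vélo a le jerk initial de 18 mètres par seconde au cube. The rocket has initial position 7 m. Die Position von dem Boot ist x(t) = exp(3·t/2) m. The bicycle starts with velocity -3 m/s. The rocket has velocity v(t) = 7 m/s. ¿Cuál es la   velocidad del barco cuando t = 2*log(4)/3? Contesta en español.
Para resolver esto, necesitamos tomar 1 derivada de nuestra ecuación de la posición x(t) = exp(3·t/2). La derivada de la posición da la velocidad: v(t) = 3·exp(3·t/2)/2. De la ecuación de la velocidad v(t) = 3·exp(3·t/2)/2, sustituimos t = 2*log(4)/3 para obtener v = 6.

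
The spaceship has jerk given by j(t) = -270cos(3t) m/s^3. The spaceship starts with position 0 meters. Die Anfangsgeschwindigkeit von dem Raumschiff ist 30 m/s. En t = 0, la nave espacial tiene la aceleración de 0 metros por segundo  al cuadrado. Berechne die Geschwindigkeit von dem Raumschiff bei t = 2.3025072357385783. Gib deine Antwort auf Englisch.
We must find the antiderivative of our jerk equation j(t) = -270·cos(3·t) 2 times. The antiderivative of jerk is acceleration. Using a(0) = 0, we get a(t) = -90·sin(3·t). The integral of acceleration is velocity. Using v(0) = 30, we get v(t) = 30·cos(3·t). From the given velocity equation v(t) = 30·cos(3·t), we substitute t = 2.3025072357385783 to get v = 24.3405363433815.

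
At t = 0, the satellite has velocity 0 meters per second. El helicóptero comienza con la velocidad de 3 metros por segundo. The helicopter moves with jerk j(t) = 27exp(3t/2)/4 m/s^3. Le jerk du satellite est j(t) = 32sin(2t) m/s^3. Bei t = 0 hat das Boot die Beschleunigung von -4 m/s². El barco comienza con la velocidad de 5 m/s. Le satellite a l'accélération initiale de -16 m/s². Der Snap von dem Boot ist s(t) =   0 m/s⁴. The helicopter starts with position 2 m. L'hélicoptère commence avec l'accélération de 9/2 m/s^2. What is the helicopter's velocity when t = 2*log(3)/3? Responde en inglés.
To find the answer, we compute 2 integrals of j(t) = 27·exp(3·t/2)/4. The integral of jerk is acceleration. Using a(0) = 9/2, we get a(t) = 9·exp(3·t/2)/2. Finding the antiderivative of a(t) and using v(0) = 3: v(t) = 3·exp(3·t/2). From the given velocity equation v(t) = 3·exp(3·t/2), we substitute t = 2*log(3)/3 to get v = 9.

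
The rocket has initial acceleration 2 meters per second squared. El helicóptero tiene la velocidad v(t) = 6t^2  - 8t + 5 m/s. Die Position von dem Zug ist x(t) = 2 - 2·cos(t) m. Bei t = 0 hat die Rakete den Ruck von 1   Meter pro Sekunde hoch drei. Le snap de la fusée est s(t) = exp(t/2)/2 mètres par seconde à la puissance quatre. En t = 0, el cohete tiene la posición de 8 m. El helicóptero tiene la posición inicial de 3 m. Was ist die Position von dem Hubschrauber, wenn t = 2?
Wir müssen die Stammfunktion unserer Gleichung für die Geschwindigkeit v(t) = 6·t^2 - 8·t + 5 1-mal finden. Durch Integration von der Geschwindigkeit und Verwendung der Anfangsbedingung x(0) = 3, erhalten wir x(t) = 2·t^3 - 4·t^2 + 5·t + 3. Aus der Gleichung für die Position x(t) = 2·t^3 - 4·t^2 + 5·t + 3, setzen wir t = 2 ein und erhalten x = 13.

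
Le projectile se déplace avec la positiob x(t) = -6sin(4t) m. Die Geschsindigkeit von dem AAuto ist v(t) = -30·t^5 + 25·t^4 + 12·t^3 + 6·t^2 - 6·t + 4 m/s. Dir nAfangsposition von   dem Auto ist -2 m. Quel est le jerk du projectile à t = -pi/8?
Nous devons dériver notre équation de la position x(t) = -6·sin(4·t) 3 fois. En prenant d/dt de x(t), nous trouvons v(t) = -24·cos(4·t). En prenant d/dt de v(t), nous trouvons a(t) = 96·sin(4·t). La dérivée de l'accélération donne le jerk: j(t) = 384·cos(4·t). En utilisant j(t) = 384·cos(4·t) et en substituant t = -pi/8, nous trouvons j = 0.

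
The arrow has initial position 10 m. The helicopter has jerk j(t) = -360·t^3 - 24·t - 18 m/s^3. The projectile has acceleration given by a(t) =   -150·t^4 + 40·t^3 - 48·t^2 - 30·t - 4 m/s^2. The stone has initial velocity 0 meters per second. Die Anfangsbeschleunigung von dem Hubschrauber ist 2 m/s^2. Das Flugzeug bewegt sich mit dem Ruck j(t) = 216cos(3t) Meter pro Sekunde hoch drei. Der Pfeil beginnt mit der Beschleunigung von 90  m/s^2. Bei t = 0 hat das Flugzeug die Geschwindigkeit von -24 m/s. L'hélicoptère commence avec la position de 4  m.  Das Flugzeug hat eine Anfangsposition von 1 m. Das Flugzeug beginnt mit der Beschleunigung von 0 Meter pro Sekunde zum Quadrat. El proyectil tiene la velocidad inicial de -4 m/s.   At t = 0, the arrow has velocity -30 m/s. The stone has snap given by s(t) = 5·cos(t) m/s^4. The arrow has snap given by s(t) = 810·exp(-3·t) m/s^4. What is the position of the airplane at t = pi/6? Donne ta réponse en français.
Pour résoudre ceci, nous devons prendre 3 primitives de notre équation du jerk j(t) = 216·cos(3·t). La primitive du jerk, avec a(0) = 0, donne l'accélération: a(t) = 72·sin(3·t). En prenant ∫a(t)dt et en appliquant v(0) = -24, nous trouvons v(t) = -24·cos(3·t). En prenant ∫v(t)dt et en appliquant x(0) = 1, nous trouvons x(t) = 1 - 8·sin(3·t). De l'équation de la position x(t) = 1 - 8·sin(3·t), nous substituons t = pi/6 pour obtenir x = -7.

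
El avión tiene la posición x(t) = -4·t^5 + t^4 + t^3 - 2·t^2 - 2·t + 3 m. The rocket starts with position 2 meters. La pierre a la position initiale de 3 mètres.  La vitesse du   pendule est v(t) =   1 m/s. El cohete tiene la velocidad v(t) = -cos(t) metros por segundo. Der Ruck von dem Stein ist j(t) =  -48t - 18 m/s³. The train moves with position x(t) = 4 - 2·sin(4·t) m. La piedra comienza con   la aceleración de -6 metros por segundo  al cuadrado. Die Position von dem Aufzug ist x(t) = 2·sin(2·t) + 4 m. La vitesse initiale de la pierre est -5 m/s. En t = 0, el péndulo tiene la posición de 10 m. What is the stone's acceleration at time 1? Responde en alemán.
Wir müssen die Stammfunktion unserer Gleichung für den Ruck j(t) = -48·t - 18 1-mal finden. Durch Integration von dem Ruck und Verwendung der Anfangsbedingung a(0) = -6, erhalten wir a(t) = -24·t^2 - 18·t - 6. Mit a(t) = -24·t^2 - 18·t - 6 und Einsetzen von t = 1, finden wir a = -48.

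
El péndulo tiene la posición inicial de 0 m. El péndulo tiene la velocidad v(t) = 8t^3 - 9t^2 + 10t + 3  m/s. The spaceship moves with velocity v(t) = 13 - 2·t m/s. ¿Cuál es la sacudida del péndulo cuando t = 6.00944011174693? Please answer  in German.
Wir müssen unsere Gleichung für die Geschwindigkeit v(t) = 8·t^3 - 9·t^2 + 10·t + 3 2-mal ableiten. Die Ableitung von der Geschwindigkeit ergibt die Beschleunigung: a(t) = 24·t^2 - 18·t + 10. Mit d/dt von a(t) finden wir j(t) = 48·t - 18. Wir haben den Ruck j(t) = 48·t - 18. Durch Einsetzen von t = 6.00944011174693: j(6.00944011174693) = 270.453125363853.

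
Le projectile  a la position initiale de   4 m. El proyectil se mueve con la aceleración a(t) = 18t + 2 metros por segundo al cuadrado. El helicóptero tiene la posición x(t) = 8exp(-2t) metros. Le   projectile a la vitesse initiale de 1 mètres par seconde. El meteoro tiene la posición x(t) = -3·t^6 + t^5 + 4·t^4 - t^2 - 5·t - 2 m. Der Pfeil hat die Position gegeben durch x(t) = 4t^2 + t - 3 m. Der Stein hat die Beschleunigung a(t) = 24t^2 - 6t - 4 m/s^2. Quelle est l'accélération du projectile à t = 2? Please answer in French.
Nous avons l'accélération a(t) = 18·t + 2. En substituant t = 2: a(2) = 38.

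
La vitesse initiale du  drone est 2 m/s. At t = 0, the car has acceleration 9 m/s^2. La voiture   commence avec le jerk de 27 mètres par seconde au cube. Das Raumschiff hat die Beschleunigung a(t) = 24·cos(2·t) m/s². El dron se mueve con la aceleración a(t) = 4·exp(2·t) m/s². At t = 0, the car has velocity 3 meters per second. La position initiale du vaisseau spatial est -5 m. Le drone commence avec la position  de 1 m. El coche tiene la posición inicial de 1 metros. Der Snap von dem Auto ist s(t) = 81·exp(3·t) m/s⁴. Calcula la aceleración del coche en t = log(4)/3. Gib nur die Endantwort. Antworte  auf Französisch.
a(log(4)/3) = 36.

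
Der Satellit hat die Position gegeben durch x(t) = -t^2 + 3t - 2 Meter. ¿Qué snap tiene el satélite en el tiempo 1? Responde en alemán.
Wir müssen unsere Gleichung für die Position x(t) = -t^2 + 3·t - 2 4-mal ableiten. Mit d/dt von x(t) finden wir v(t) = 3 - 2·t. Durch Ableiten von der Geschwindigkeit erhalten wir die Beschleunigung: a(t) = -2. Mit d/dt von a(t) finden wir j(t) = 0. Mit d/dt von j(t) finden wir s(t) = 0. Wir haben den Snap s(t) = 0. Durch Einsetzen von t = 1: s(1) = 0.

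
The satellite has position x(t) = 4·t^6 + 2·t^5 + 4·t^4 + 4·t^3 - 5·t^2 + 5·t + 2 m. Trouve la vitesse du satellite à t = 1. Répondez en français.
En partant de la position x(t) = 4·t^6 + 2·t^5 + 4·t^4 + 4·t^3 - 5·t^2 + 5·t + 2, nous prenons 1 dérivée. En prenant d/dt de x(t), nous trouvons v(t) = 24·t^5 + 10·t^4 + 16·t^3 + 12·t^2 - 10·t + 5. De l'équation de la vitesse v(t) = 24·t^5 + 10·t^4 + 16·t^3 + 12·t^2 - 10·t + 5, nous substituons t = 1 pour obtenir v = 57.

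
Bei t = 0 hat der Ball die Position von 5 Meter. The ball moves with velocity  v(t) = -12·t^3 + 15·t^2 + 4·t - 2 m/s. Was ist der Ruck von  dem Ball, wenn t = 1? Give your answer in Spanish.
Para resolver esto, necesitamos tomar 2 derivadas de nuestra ecuación de la velocidad v(t) = -12·t^3 + 15·t^2 + 4·t - 2. Tomando d/dt de v(t), encontramos a(t) = -36·t^2 + 30·t + 4. Tomando d/dt de a(t), encontramos j(t) = 30 - 72·t. Tenemos la sacudida j(t) = 30 - 72·t. Sustituyendo t = 1: j(1) = -42.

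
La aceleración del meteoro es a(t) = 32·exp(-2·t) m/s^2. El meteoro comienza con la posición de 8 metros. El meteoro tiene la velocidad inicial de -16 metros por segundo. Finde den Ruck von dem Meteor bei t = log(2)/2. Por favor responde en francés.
Pour résoudre ceci, nous devons prendre 1 dérivée de notre équation de l'accélération a(t) = 32·exp(-2·t). En dérivant l'accélération, nous obtenons le jerk: j(t) = -64·exp(-2·t). En utilisant j(t) = -64·exp(-2·t) et en substituant t = log(2)/2, nous trouvons j = -32.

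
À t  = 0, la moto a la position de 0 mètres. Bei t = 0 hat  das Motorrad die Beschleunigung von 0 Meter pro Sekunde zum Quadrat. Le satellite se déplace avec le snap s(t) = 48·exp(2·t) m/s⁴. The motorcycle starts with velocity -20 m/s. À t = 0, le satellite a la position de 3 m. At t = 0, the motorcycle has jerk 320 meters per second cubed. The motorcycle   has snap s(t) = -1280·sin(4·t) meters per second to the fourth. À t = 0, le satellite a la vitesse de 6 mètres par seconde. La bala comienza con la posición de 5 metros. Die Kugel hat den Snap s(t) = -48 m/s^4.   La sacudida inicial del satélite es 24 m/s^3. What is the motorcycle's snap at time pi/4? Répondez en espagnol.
Tenemos el snap s(t) = -1280·sin(4·t). Sustituyendo t = pi/4: s(pi/4) = 0.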